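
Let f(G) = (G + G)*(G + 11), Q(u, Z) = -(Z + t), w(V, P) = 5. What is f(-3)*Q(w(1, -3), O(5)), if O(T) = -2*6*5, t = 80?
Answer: 960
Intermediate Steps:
O(T) = -60 (O(T) = -12*5 = -60)
Q(u, Z) = -80 - Z (Q(u, Z) = -(Z + 80) = -(80 + Z) = -80 - Z)
f(G) = 2*G*(11 + G) (f(G) = (2*G)*(11 + G) = 2*G*(11 + G))
f(-3)*Q(w(1, -3), O(5)) = (2*(-3)*(11 - 3))*(-80 - 1*(-60)) = (2*(-3)*8)*(-80 + 60) = -48*(-20) = 960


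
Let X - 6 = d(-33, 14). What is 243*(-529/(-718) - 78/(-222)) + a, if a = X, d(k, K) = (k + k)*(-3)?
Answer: 12443865/26566 ≈ 468.41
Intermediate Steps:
d(k, K) = -6*k (d(k, K) = (2*k)*(-3) = -6*k)
X = 204 (X = 6 - 6*(-33) = 6 + 198 = 204)
a = 204
243*(-529/(-718) - 78/(-222)) + a = 243*(-529/(-718) - 78/(-222)) + 204 = 243*(-529*(-1/718) - 78*(-1/222)) + 204 = 243*(529/718 + 13/37) + 204 = 243*(28907/26566) + 204 = 7024401/26566 + 204 = 12443865/26566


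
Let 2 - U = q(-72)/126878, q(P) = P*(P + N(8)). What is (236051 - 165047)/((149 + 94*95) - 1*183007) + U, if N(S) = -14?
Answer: 1418727745/919484866 ≈ 1.5430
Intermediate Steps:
q(P) = P*(-14 + P) (q(P) = P*(P - 14) = P*(-14 + P))
U = 123782/63439 (U = 2 - (-72*(-14 - 72))/126878 = 2 - (-72*(-86))/126878 = 2 - 6192/126878 = 2 - 1*3096/63439 = 2 - 3096/63439 = 123782/63439 ≈ 1.9512)
(236051 - 165047)/((149 + 94*95) - 1*183007) + U = (236051 - 165047)/((149 + 94*95) - 1*183007) + 123782/63439 = 71004/((149 + 8930) - 183007) + 123782/63439 = 71004/(9079 - 183007) + 123782/63439 = 71004/(-173928) + 123782/63439 = 71004*(-1/173928) + 123782/63439 = -5917/14494 + 123782/63439 = 1418727745/919484866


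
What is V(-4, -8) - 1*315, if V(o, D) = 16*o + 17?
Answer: -362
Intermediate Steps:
V(o, D) = 17 + 16*o
V(-4, -8) - 1*315 = (17 + 16*(-4)) - 1*315 = (17 - 64) - 315 = -47 - 315 = -362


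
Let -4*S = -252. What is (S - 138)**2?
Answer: 5625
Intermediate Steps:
S = 63 (S = -1/4*(-252) = 63)
(S - 138)**2 = (63 - 138)**2 = (-75)**2 = 5625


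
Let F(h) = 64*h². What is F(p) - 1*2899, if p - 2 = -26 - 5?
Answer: 50925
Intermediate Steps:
p = -29 (p = 2 + (-26 - 5) = 2 - 31 = -29)
F(p) - 1*2899 = 64*(-29)² - 1*2899 = 64*841 - 2899 = 53824 - 2899 = 50925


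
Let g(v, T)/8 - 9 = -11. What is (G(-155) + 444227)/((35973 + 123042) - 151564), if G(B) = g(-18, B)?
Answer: 444211/7451 ≈ 59.618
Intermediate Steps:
g(v, T) = -16 (g(v, T) = 72 + 8*(-11) = 72 - 88 = -16)
G(B) = -16
(G(-155) + 444227)/((35973 + 123042) - 151564) = (-16 + 444227)/((35973 + 123042) - 151564) = 444211/(159015 - 151564) = 444211/7451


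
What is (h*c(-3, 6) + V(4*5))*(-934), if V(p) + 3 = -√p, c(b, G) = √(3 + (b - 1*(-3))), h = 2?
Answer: 2802 - 1868*√3 + 1868*√5 ≈ 3743.5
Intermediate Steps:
c(b, G) = √(6 + b) (c(b, G) = √(3 + (b + 3)) = √(3 + (3 + b)) = √(6 + b))
V(p) = -3 - √p
(h*c(-3, 6) + V(4*5))*(-934) = (2*√(6 - 3) + (-3 - √(4*5)))*(-934) = (2*√3 + (-3 - √20))*(-934) = (2*√3 + (-3 - 2*√5))*(-934) = (-3 - 2*√5 + 2*√3)*(-934) = 2802 - 1868*√3 + 1868*√5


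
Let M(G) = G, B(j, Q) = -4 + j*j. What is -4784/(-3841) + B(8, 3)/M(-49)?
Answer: 172/8183 ≈ 0.021019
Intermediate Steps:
B(j, Q) = -4 + j²
-4784/(-3841) + B(8, 3)/M(-49) = -4784/(-3841) + (-4 + 8²)/(-49) = -4784*(-1/3841) + (-4 + 64)*(-1/49) = 208/167 + 60*(-1/49) = 208/167 - 60/49 = 172/8183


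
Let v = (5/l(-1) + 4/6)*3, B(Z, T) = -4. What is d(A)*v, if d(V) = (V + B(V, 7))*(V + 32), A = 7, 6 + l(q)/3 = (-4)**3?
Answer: 3159/14 ≈ 225.64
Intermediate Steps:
l(q) = -210 (l(q) = -18 + 3*(-4)**3 = -18 + 3*(-64) = -18 - 192 = -210)
d(V) = (-4 + V)*(32 + V) (d(V) = (V - 4)*(V + 32) = (-4 + V)*(32 + V))
v = 27/14 (v = (5/(-210) + 4/6)*3 = (5*(-1/210) + 4*(1/6))*3 = (-1/42 + 2/3)*3 = (9/14)*3 = 27/14 ≈ 1.9286)
d(A)*v = (-128 + 7**2 + 28*7)*(27/14) = (-128 + 49 + 196)*(27/14) = 117*(27/14) = 3159/14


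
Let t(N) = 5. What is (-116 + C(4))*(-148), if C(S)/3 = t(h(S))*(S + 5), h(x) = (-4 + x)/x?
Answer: -2812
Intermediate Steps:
h(x) = (-4 + x)/x
C(S) = 75 + 15*S (C(S) = 3*(5*(S + 5)) = 3*(5*(5 + S)) = 3*(25 + 5*S) = 75 + 15*S)
(-116 + C(4))*(-148) = (-116 + (75 + 15*4))*(-148) = (-116 + (75 + 60))*(-148) = (-116 + 135)*(-148) = 19*(-148) = -2812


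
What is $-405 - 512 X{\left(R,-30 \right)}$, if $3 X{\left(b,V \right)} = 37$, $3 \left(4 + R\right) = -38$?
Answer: $- \frac{20159}{3} \approx -6719.7$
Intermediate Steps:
$R = - \frac{50}{3}$ ($R = -4 + \frac{1}{3} \left(-38\right) = -4 - \frac{38}{3} = - \frac{50}{3} \approx -16.667$)
$X{\left(b,V \right)} = \frac{37}{3}$ ($X{\left(b,V \right)} = \frac{1}{3} \cdot 37 = \frac{37}{3}$)
$-405 - 512 X{\left(R,-30 \right)} = -405 - \frac{18944}{3} = - \frac{20159}{3}$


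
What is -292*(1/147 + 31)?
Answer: -1330936/147 ≈ -9054.0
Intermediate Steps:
-292*(1/147 + 31) = -292*4558/147 = -1330936/147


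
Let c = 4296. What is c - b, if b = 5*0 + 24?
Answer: 4272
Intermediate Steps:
b = 24 (b = 0 + 24 = 24)
c - b = 4296 - 1*24 = 4296 - 24 = 4272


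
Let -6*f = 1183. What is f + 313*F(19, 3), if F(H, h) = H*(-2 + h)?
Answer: 34499/6 ≈ 5749.8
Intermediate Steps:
f = -1183/6 (f = -1/6*1183 = -1183/6 ≈ -197.17)
f + 313*F(19, 3) = -1183/6 + 313*(19*(-2 + 3)) = -1183/6 + 313*(19*1) = -1183/6 + 313*19 = -1183/6 + 5947 = 34499/6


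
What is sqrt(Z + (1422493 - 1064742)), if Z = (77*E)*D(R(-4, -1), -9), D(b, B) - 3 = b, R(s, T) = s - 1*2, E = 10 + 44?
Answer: sqrt(345277) ≈ 587.60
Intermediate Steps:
E = 54
R(s, T) = -2 + s (R(s, T) = s - 2 = -2 + s)
D(b, B) = 3 + b
Z = -12474 (Z = (77*54)*(3 + (-2 - 4)) = 4158*(3 - 6) = 4158*(-3) = -12474)
sqrt(Z + (1422493 - 1064742)) = sqrt(-12474 + (1422493 - 1064742)) = sqrt(-12474 + 357751) = sqrt(345277)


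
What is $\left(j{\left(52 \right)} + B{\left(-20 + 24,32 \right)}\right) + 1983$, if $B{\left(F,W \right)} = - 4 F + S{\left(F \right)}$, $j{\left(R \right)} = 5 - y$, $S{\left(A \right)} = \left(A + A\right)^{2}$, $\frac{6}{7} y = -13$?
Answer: $\frac{12307}{6} \approx 2051.2$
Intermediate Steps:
$y = - \frac{91}{6}$ ($y = \frac{7}{6} \left(-13\right) = - \frac{91}{6} \approx -15.167$)
$S{\left(A \right)} = 4 A^{2}$ ($S{\left(A \right)} = \left(2 A\right)^{2} = 4 A^{2}$)
$j{\left(R \right)} = \frac{121}{6}$ ($j{\left(R \right)} = 5 - - \frac{91}{6} = 5 + \frac{91}{6} = \frac{121}{6}$)
$B{\left(F,W \right)} = - 4 F + 4 F^{2}$
$\left(j{\left(52 \right)} + B{\left(-20 + 24,32 \right)}\right) + 1983 = \left(\frac{121}{6} + 4 \left(-20 + 24\right) \left(-1 + \left(-20 + 24\right)\right)\right) + 1983 = \left(\frac{121}{6} + 4 \cdot 4 \left(-1 + 4\right)\right) + 1983 = \left(\frac{121}{6} + 4 \cdot 4 \cdot 3\right) + 1983 = \left(\frac{121}{6} + 48\right) + 1983 = \frac{409}{6} + 1983 = \frac{12307}{6}$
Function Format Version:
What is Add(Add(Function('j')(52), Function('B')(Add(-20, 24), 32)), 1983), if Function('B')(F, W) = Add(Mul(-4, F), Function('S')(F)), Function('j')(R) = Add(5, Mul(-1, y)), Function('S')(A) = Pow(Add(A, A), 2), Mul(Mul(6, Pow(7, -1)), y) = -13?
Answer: Rational(12307, 6) ≈ 2051.2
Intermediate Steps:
y = Rational(-91, 6) (y = Mul(Rational(7, 6), -13) = Rational(-91, 6) ≈ -15.167)
Function('S')(A) = Mul(4, Pow(A, 2)) (Function('S')(A) = Pow(Mul(2, A), 2) = Mul(4, Pow(A, 2)))
Function('j')(R) = Rational(121, 6) (Function('j')(R) = Add(5, Mul(-1, Rational(-91, 6))) = Add(5, Rational(91, 6)) = Rational(121, 6))
Function('B')(F, W) = Add(Mul(-4, F), Mul(4, Pow(F, 2)))
Add(Add(Function('j')(52), Function('B')(Add(-20, 24), 32)), 1983) = Add(Add(Rational(121, 6), Mul(4, Add(-20, 24), Add(-1, Add(-20, 24)))), 1983) = Add(Add(Rational(121, 6), Mul(4, 4, Add(-1, 4))), 1983) = Add(Add(Rational(121, 6), Mul(4, 4, 3)), 1983) = Add(Add(Rational(121, 6), 48), 1983) = Add(Rational(409, 6), 1983) = Rational(12307, 6)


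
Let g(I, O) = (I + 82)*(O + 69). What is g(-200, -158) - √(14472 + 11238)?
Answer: 10502 - √25710 ≈ 10342.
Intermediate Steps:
g(I, O) = (69 + O)*(82 + I) (g(I, O) = (82 + I)*(69 + O) = (69 + O)*(82 + I))
g(-200, -158) - √(14472 + 11238) = (5658 + 69*(-200) + 82*(-158) - 200*(-158)) - √(14472 + 11238) = (5658 - 13800 - 12956 + 31600) - √25710 = 10502 - √25710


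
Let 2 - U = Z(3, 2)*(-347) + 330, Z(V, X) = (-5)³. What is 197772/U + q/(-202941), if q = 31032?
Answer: -4610248772/985458947 ≈ -4.6783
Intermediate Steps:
Z(V, X) = -125
U = -43703 (U = 2 - (-125*(-347) + 330) = 2 - (43375 + 330) = 2 - 1*43705 = 2 - 43705 = -43703)
197772/U + q/(-202941) = 197772/(-43703) + 31032/(-202941) = 197772*(-1/43703) + 31032*(-1/202941) = -197772/43703 - 3448/22549 = -4610248772/985458947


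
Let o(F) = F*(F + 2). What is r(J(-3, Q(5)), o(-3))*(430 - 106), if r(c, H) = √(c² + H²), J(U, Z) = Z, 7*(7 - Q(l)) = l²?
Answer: 972*√113/7 ≈ 1476.1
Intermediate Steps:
o(F) = F*(2 + F)
Q(l) = 7 - l²/7
r(c, H) = √(H² + c²)
r(J(-3, Q(5)), o(-3))*(430 - 106) = √((-3*(2 - 3))² + (7 - ⅐*5²)²)*(430 - 106) = √((-3*(-1))² + (7 - ⅐*25)²)*324 = √(3² + (7 - 25/7)²)*324 = √(9 + (24/7)²)*324 = √(9 + 576/49)*324 = √(1017/49)*324 = (3*√113/7)*324 = 972*√113/7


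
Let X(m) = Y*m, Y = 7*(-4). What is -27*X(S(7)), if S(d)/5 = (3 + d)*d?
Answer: 264600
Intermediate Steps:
Y = -28
S(d) = 5*d*(3 + d) (S(d) = 5*((3 + d)*d) = 5*(d*(3 + d)) = 5*d*(3 + d))
X(m) = -28*m
-27*X(S(7)) = -(-756)*5*7*(3 + 7) = -(-756)*5*7*10 = -(-756)*350 = -27*(-9800) = 264600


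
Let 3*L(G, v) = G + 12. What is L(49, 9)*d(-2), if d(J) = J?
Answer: -122/3 ≈ -40.667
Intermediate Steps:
L(G, v) = 4 + G/3 (L(G, v) = (G + 12)/3 = (12 + G)/3 = 4 + G/3)
L(49, 9)*d(-2) = (4 + (⅓)*49)*(-2) = (4 + 49/3)*(-2) = (61/3)*(-2) = -122/3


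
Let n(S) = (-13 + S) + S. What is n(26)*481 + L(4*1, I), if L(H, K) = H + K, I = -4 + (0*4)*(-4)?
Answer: 18759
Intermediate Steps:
I = -4 (I = -4 + 0*(-4) = -4 + 0 = -4)
n(S) = -13 + 2*S
n(26)*481 + L(4*1, I) = (-13 + 2*26)*481 + (4*1 - 4) = (-13 + 52)*481 + (4 - 4) = 39*481 + 0 = 18759 + 0 = 18759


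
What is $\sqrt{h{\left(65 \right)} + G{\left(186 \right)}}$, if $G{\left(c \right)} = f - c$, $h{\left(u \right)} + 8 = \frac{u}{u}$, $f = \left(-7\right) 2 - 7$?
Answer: $i \sqrt{214} \approx 14.629 i$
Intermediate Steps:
$f = -21$ ($f = -14 - 7 = -21$)
$h{\left(u \right)} = -7$ ($h{\left(u \right)} = -8 + \frac{u}{u} = -8 + 1 = -7$)
$G{\left(c \right)} = -21 - c$
$\sqrt{h{\left(65 \right)} + G{\left(186 \right)}} = \sqrt{-7 - 207} = \sqrt{-214} = i \sqrt{214}$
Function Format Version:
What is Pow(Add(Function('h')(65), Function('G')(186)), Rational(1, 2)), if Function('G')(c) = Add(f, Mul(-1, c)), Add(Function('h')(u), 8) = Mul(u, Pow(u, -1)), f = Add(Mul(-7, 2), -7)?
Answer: Mul(I, Pow(214, Rational(1, 2))) ≈ Mul(14.629, I)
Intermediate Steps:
f = -21 (f = Add(-14, -7) = -21)
Function('h')(u) = -7 (Function('h')(u) = Add(-8, Mul(u, Pow(u, -1))) = Add(-8, 1) = -7)
Function('G')(c) = Add(-21, Mul(-1, c))
Pow(Add(Function('h')(65), Function('G')(186)), Rational(1, 2)) = Pow(Add(-7, Add(-21, Mul(-1, 186))), Rational(1, 2)) = Pow(Add(-7, Add(-21, -186)), Rational(1, 2)) = Pow(Add(-7, -207), Rational(1, 2)) = Pow(-214, Rational(1, 2)) = Mul(I, Pow(214, Rational(1, 2)))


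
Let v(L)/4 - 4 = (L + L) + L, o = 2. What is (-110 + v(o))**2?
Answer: 4900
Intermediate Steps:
v(L) = 16 + 12*L (v(L) = 16 + 4*((L + L) + L) = 16 + 4*(2*L + L) = 16 + 4*(3*L) = 16 + 12*L)
(-110 + v(o))**2 = (-110 + (16 + 12*2))**2 = (-110 + (16 + 24))**2 = (-110 + 40)**2 = (-70)**2 = 4900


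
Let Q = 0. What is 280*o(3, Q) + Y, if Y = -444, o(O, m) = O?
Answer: 396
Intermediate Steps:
280*o(3, Q) + Y = 280*3 - 444 = 840 - 444 = 396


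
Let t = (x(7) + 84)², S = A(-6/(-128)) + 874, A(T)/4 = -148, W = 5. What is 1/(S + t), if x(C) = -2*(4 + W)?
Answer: 1/4638 ≈ 0.00021561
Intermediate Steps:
A(T) = -592 (A(T) = 4*(-148) = -592)
x(C) = -18 (x(C) = -2*(4 + 5) = -2*9 = -18)
S = 282 (S = -592 + 874 = 282)
t = 4356 (t = (-18 + 84)² = 66² = 4356)
1/(S + t) = 1/(282 + 4356) = 1/4638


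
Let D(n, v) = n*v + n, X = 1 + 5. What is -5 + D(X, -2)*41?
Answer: -251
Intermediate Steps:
X = 6
D(n, v) = n + n*v
-5 + D(X, -2)*41 = -5 + (6*(1 - 2))*41 = -5 + (6*(-1))*41 = -5 - 6*41 = -5 - 246 = -251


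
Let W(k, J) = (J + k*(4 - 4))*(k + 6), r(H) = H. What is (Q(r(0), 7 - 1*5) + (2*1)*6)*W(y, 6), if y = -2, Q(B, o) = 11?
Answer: 552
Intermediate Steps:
W(k, J) = J*(6 + k) (W(k, J) = (J + k*0)*(6 + k) = (J + 0)*(6 + k) = J*(6 + k))
(Q(r(0), 7 - 1*5) + (2*1)*6)*W(y, 6) = (11 + (2*1)*6)*(6*(6 - 2)) = (11 + 2*6)*(6*4) = (11 + 12)*24 = 23*24 = 552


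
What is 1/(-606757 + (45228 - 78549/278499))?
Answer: -92833/52128447840 ≈ -1.7809e-6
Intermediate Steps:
1/(-606757 + (45228 - 78549/278499)) = 1/(-606757 + (45228 - 1*26183/92833)) = 1/(-606757 + (45228 - 26183/92833)) = 1/(-606757 + 4198624741/92833) = 1/(-52128447840/92833) = -92833/52128447840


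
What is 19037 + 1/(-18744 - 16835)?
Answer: 677317422/35579 ≈ 19037.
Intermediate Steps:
19037 + 1/(-18744 - 16835) = 19037 + 1/(-35579) = 19037 - 1/35579 = 677317422/35579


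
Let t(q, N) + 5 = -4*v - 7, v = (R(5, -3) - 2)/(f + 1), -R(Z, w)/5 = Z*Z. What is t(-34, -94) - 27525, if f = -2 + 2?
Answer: -27029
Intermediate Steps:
R(Z, w) = -5*Z² (R(Z, w) = -5*Z*Z = -5*Z²)
f = 0
v = -127 (v = (-5*5² - 2)/(0 + 1) = (-5*25 - 2)/1 = (-125 - 2)*1 = -127*1 = -127)
t(q, N) = 496 (t(q, N) = -5 + (-4*(-127) - 7) = -5 + (508 - 7) = -5 + 501 = 496)
t(-34, -94) - 27525 = 496 - 27525 = -27029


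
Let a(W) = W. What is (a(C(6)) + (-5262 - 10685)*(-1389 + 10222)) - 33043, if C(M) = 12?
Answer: -140892882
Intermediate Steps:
(a(C(6)) + (-5262 - 10685)*(-1389 + 10222)) - 33043 = (12 + (-5262 - 10685)*(-1389 + 10222)) - 33043 = (12 - 15947*8833) - 33043 = (12 - 140859851) - 33043 = -140859839 - 33043 = -140892882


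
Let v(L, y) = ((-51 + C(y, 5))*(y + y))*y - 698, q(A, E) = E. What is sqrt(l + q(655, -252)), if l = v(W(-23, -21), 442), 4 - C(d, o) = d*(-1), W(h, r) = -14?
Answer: sqrt(154336610) ≈ 12423.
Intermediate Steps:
C(d, o) = 4 + d (C(d, o) = 4 - d*(-1) = 4 - (-1)*d = 4 + d)
v(L, y) = -698 + 2*y**2*(-47 + y) (v(L, y) = ((-51 + (4 + y))*(y + y))*y - 698 = ((-47 + y)*(2*y))*y - 698 = (2*y*(-47 + y))*y - 698 = 2*y**2*(-47 + y) - 698 = -698 + 2*y**2*(-47 + y))
l = 154336862 (l = -698 - 94*442**2 + 2*442**3 = -698 - 94*195364 + 2*86350888 = -698 - 18364216 + 172701776 = 154336862)
sqrt(l + q(655, -252)) = sqrt(154336862 - 252) = sqrt(154336610)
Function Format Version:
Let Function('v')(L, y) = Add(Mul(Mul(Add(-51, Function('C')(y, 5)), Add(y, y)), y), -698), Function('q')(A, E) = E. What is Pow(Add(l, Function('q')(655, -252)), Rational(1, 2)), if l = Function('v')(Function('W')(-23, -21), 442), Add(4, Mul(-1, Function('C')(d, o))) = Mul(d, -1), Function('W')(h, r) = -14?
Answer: Pow(154336610, Rational(1, 2)) ≈ 12423.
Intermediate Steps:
Function('C')(d, o) = Add(4, d) (Function('C')(d, o) = Add(4, Mul(-1, Mul(d, -1))) = Add(4, Mul(-1, Mul(-1, d))) = Add(4, d))
Function('v')(L, y) = Add(-698, Mul(2, Pow(y, 2), Add(-47, y))) (Function('v')(L, y) = Add(Mul(Mul(Add(-51, Add(4, y)), Add(y, y)), y), -698) = Add(Mul(Mul(Add(-47, y), Mul(2, y)), y), -698) = Add(Mul(Mul(2, y, Add(-47, y)), y), -698) = Add(Mul(2, Pow(y, 2), Add(-47, y)), -698) = Add(-698, Mul(2, Pow(y, 2), Add(-47, y))))
l = 154336862 (l = Add(-698, Mul(-94, Pow(442, 2)), Mul(2, Pow(442, 3))) = Add(-698, Mul(-94, 195364), Mul(2, 86350888)) = Add(-698, -18364216, 172701776) = 154336862)
Pow(Add(l, Function('q')(655, -252)), Rational(1, 2)) = Pow(Add(154336862, -252), Rational(1, 2)) = Pow(154336610, Rational(1, 2))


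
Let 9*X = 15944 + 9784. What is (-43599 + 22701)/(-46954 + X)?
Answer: 31347/66143 ≈ 0.47393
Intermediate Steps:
X = 8576/3 (X = (15944 + 9784)/9 = (⅑)*25728 = 8576/3 ≈ 2858.7)
(-43599 + 22701)/(-46954 + X) = (-43599 + 22701)/(-46954 + 8576/3) = -20898/(-132286/3) = -20898*(-3/132286) = 31347/66143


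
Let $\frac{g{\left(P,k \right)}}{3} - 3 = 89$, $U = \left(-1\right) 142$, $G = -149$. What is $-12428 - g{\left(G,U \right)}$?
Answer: $-12704$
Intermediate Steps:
$U = -142$
$g{\left(P,k \right)} = 276$ ($g{\left(P,k \right)} = 9 + 3 \cdot 89 = 9 + 267 = 276$)
$-12428 - g{\left(G,U \right)} = -12428 - 276 = -12704$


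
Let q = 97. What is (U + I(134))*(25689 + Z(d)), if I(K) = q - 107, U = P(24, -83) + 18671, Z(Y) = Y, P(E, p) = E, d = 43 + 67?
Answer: 482054315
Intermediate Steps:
d = 110
U = 18695 (U = 24 + 18671 = 18695)
I(K) = -10 (I(K) = 97 - 107 = -10)
(U + I(134))*(25689 + Z(d)) = (18695 - 10)*(25689 + 110) = 18685*25799 = 482054315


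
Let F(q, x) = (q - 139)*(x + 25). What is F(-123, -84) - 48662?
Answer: -33204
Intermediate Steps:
F(q, x) = (-139 + q)*(25 + x)
F(-123, -84) - 48662 = (-3475 - 139*(-84) + 25*(-123) - 123*(-84)) - 48662 = (-3475 + 11676 - 3075 + 10332) - 48662 = 15458 - 48662 = -33204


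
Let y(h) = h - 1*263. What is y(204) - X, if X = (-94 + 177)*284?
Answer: -23631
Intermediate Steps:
y(h) = -263 + h (y(h) = h - 263 = -263 + h)
X = 23572 (X = 83*284 = 23572)
y(204) - X = (-263 + 204) - 1*23572 = -59 - 23572 = -23631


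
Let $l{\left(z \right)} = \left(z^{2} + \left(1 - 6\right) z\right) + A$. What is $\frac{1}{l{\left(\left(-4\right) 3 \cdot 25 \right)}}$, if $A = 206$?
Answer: $\frac{1}{91706} \approx 1.0904 \cdot 10^{-5}$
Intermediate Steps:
$l{\left(z \right)} = 206 + z^{2} - 5 z$ ($l{\left(z \right)} = \left(z^{2} + \left(1 - 6\right) z\right) + 206 = \left(z^{2} - 5 z\right) + 206 = 206 + z^{2} - 5 z$)
$\frac{1}{l{\left(\left(-4\right) 3 \cdot 25 \right)}} = \frac{1}{206 + \left(\left(-4\right) 3 \cdot 25\right)^{2} - 5 \left(-4\right) 3 \cdot 25} = \frac{1}{206 + \left(\left(-12\right) 25\right)^{2} - 5 \left(\left(-12\right) 25\right)} = \frac{1}{206 + \left(-300\right)^{2} - -1500} = \frac{1}{206 + 90000 + 1500} = \frac{1}{91706}$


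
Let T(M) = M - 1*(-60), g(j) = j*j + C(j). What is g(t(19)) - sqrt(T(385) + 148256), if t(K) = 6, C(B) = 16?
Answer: 52 - sqrt(148701) ≈ -333.62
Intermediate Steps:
g(j) = 16 + j**2 (g(j) = j*j + 16 = j**2 + 16 = 16 + j**2)
T(M) = 60 + M (T(M) = M + 60 = 60 + M)
g(t(19)) - sqrt(T(385) + 148256) = (16 + 6**2) - sqrt((60 + 385) + 148256) = (16 + 36) - sqrt(445 + 148256) = 52 - sqrt(148701)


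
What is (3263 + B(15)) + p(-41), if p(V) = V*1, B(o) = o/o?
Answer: 3223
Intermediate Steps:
B(o) = 1
p(V) = V
(3263 + B(15)) + p(-41) = (3263 + 1) - 41 = 3264 - 41 = 3223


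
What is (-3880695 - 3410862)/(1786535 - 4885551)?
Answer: 7291557/3099016 ≈ 2.3529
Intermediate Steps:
(-3880695 - 3410862)/(1786535 - 4885551) = -7291557/(-3099016) = -7291557*(-1/3099016) = 7291557/3099016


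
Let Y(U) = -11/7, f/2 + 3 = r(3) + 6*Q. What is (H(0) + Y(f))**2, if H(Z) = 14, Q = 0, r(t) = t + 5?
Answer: 7569/49 ≈ 154.47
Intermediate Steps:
r(t) = 5 + t
f = 10 (f = -6 + 2*((5 + 3) + 6*0) = -6 + 2*(8 + 0) = -6 + 2*8 = -6 + 16 = 10)
Y(U) = -11/7 (Y(U) = -11*1/7 = -11/7)
(H(0) + Y(f))**2 = (14 - 11/7)**2 = (87/7)**2 = 7569/49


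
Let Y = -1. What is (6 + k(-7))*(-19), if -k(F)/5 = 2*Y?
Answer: -304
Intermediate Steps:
k(F) = 10 (k(F) = -10*(-1) = -5*(-2) = 10)
(6 + k(-7))*(-19) = (6 + 10)*(-19) = 16*(-19) = -304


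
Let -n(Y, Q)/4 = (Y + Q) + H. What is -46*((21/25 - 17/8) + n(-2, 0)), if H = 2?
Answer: 5911/100 ≈ 59.110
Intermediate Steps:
n(Y, Q) = -8 - 4*Q - 4*Y (n(Y, Q) = -4*((Y + Q) + 2) = -4*((Q + Y) + 2) = -4*(2 + Q + Y) = -8 - 4*Q - 4*Y)
-46*((21/25 - 17/8) + n(-2, 0)) = -46*((21/25 - 17/8) + (-8 - 4*0 - 4*(-2))) = -46*((21*(1/25) - 17*1/8) + (-8 + 0 + 8)) = -46*((21/25 - 17/8) + 0) = -46*(-257/200 + 0) = -46*(-257/200) = 5911/100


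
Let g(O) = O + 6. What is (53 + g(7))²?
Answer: 4356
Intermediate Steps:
g(O) = 6 + O
(53 + g(7))² = (53 + (6 + 7))² = (53 + 13)² = 66² = 4356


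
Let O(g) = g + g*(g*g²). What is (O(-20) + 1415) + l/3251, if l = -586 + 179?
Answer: 524694738/3251 ≈ 1.6139e+5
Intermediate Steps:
l = -407
O(g) = g + g⁴ (O(g) = g + g*g³ = g + g⁴)
(O(-20) + 1415) + l/3251 = ((-20 + (-20)⁴) + 1415) - 407/3251 = ((-20 + 160000) + 1415) - 407*1/3251 = (159980 + 1415) - 407/3251 = 161395 - 407/3251 = 524694738/3251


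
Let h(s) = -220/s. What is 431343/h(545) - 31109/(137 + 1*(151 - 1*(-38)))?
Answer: -696759589/652 ≈ -1.0687e+6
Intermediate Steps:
431343/h(545) - 31109/(137 + 1*(151 - 1*(-38))) = 431343/((-220/545)) - 31109/(137 + 1*(151 - 1*(-38))) = 431343/((-220*1/545)) - 31109/(137 + 1*(151 + 38)) = 431343/(-44/109) - 31109/(137 + 1*189) = 431343*(-109/44) - 31109/(137 + 189) = -4274217/4 - 31109/326 = -696759589/652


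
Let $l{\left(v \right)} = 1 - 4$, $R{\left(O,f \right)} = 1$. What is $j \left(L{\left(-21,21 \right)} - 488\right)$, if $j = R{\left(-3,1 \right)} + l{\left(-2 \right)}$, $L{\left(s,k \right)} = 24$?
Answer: $928$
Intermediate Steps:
$l{\left(v \right)} = -3$
$j = -2$ ($j = 1 - 3 = -2$)
$j \left(L{\left(-21,21 \right)} - 488\right) = - 2 \left(24 - 488\right) = \left(-2\right) \left(-464\right) = 928$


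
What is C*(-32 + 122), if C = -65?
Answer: -5850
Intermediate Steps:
C*(-32 + 122) = -65*(-32 + 122) = -65*90 = -5850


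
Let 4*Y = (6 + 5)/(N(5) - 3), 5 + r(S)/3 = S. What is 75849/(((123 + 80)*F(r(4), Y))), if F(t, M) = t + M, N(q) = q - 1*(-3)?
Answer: -1516980/9947 ≈ -152.51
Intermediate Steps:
N(q) = 3 + q (N(q) = q + 3 = 3 + q)
r(S) = -15 + 3*S
Y = 11/20 (Y = ((6 + 5)/((3 + 5) - 3))/4 = (11/(8 - 3))/4 = (11/5)/4 = (11*(1/5))/4 = (1/4)*(11/5) = 11/20 ≈ 0.55000)
F(t, M) = M + t
75849/(((123 + 80)*F(r(4), Y))) = 75849/(((123 + 80)*(11/20 + (-15 + 3*4)))) = 75849/((203*(11/20 + (-15 + 12)))) = 75849/((203*(11/20 - 3))) = 75849/((203*(-49/20))) = 75849/(-9947/20) = 75849*(-20/9947) = -1516980/9947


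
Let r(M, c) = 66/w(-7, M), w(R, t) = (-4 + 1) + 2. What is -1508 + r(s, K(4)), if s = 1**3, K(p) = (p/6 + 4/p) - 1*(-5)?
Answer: -1574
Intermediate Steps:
w(R, t) = -1 (w(R, t) = -3 + 2 = -1)
K(p) = 5 + 4/p + p/6 (K(p) = (p*(1/6) + 4/p) + 5 = (p/6 + 4/p) + 5 = (4/p + p/6) + 5 = 5 + 4/p + p/6)
s = 1
r(M, c) = -66 (r(M, c) = 66/(-1) = 66*(-1) = -66)
-1508 + r(s, K(4)) = -1508 - 66 = -1574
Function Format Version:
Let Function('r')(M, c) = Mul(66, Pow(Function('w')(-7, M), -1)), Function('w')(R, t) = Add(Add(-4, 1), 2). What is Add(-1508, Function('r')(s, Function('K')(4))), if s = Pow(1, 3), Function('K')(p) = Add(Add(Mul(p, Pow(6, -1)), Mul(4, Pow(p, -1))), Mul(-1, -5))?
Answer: -1574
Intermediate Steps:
Function('w')(R, t) = -1 (Function('w')(R, t) = Add(-3, 2) = -1)
Function('K')(p) = Add(5, Mul(4, Pow(p, -1)), Mul(Rational(1, 6), p)) (Function('K')(p) = Add(Add(Mul(p, Rational(1, 6)), Mul(4, Pow(p, -1))), 5) = Add(Add(Mul(Rational(1, 6), p), Mul(4, Pow(p, -1))), 5) = Add(Add(Mul(4, Pow(p, -1)), Mul(Rational(1, 6), p)), 5) = Add(5, Mul(4, Pow(p, -1)), Mul(Rational(1, 6), p)))
s = 1
Function('r')(M, c) = -66 (Function('r')(M, c) = Mul(66, Pow(-1, -1)) = Mul(66, -1) = -66)
Add(-1508, Function('r')(s, Function('K')(4))) = Add(-1508, -66) = -1574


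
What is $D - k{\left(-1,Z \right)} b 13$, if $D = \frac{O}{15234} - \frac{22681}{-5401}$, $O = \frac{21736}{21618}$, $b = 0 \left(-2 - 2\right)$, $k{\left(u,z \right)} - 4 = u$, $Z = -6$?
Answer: $\frac{1867404911227}{444675958353} \approx 4.1995$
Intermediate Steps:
$k{\left(u,z \right)} = 4 + u$
$b = 0$ ($b = 0 \left(-4\right) = 0$)
$O = \frac{10868}{10809}$ ($O = 21736 \cdot \frac{1}{21618} = \frac{10868}{10809} \approx 1.0055$)
$D = \frac{1867404911227}{444675958353}$ ($D = \frac{10868}{10809 \cdot 15234} - \frac{22681}{-5401} = \frac{10868}{10809} \cdot \frac{1}{15234} - - \frac{22681}{5401} = \frac{5434}{82332153} + \frac{22681}{5401} = \frac{1867404911227}{444675958353} \approx 4.1995$)
$D - k{\left(-1,Z \right)} b 13 = \frac{1867404911227}{444675958353} - \left(4 - 1\right) 0 \cdot 13 = \frac{1867404911227}{444675958353} - 3 \cdot 0 \cdot 13 = \frac{1867404911227}{444675958353} - 0 \cdot 13 = \frac{1867404911227}{444675958353} - 0 = \frac{1867404911227}{444675958353} + 0 = \frac{1867404911227}{444675958353}$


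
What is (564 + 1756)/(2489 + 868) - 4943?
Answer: -16591331/3357 ≈ -4942.3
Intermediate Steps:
(564 + 1756)/(2489 + 868) - 4943 = 2320/3357 - 4943 = -16591331/3357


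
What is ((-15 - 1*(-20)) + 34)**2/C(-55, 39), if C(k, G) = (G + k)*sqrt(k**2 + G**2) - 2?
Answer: 169/64654 - 676*sqrt(4546)/32327 ≈ -1.4073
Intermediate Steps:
C(k, G) = -2 + sqrt(G**2 + k**2)*(G + k) (C(k, G) = (G + k)*sqrt(G**2 + k**2) - 2 = sqrt(G**2 + k**2)*(G + k) - 2 = -2 + sqrt(G**2 + k**2)*(G + k))
((-15 - 1*(-20)) + 34)**2/C(-55, 39) = ((-15 - 1*(-20)) + 34)**2/(-2 + 39*sqrt(39**2 + (-55)**2) - 55*sqrt(39**2 + (-55)**2)) = ((-15 + 20) + 34)**2/(-2 + 39*sqrt(1521 + 3025) - 55*sqrt(1521 + 3025)) = (5 + 34)**2/(-2 + 39*sqrt(4546) - 55*sqrt(4546)) = 39**2/(-2 - 16*sqrt(4546)) = 1521/(-2 - 16*sqrt(4546))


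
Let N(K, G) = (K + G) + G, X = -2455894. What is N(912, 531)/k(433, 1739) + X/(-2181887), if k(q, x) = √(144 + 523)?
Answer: 2455894/2181887 + 1974*√667/667 ≈ 77.559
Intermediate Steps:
k(q, x) = √667
N(K, G) = K + 2*G (N(K, G) = (G + K) + G = K + 2*G)
N(912, 531)/k(433, 1739) + X/(-2181887) = (912 + 2*531)/(√667) - 2455894/(-2181887) = (912 + 1062)*(√667/667) - 2455894*(-1/2181887) = 1974*(√667/667) + 2455894/2181887 = 1974*√667/667 + 2455894/2181887 = 2455894/2181887 + 1974*√667/667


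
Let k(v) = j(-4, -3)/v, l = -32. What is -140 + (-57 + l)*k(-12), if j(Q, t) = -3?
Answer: -649/4 ≈ -162.25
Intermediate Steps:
k(v) = -3/v
-140 + (-57 + l)*k(-12) = -140 + (-57 - 32)*(-3/(-12)) = -140 - (-267)*(-1)/12 = -140 - 89*1/4 = -140 - 89/4 = -649/4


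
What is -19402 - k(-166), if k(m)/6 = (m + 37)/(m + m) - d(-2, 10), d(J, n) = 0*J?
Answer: -3221119/166 ≈ -19404.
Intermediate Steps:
d(J, n) = 0
k(m) = 3*(37 + m)/m (k(m) = 6*((m + 37)/(m + m) - 1*0) = 6*((37 + m)/((2*m)) + 0) = 6*((37 + m)*(1/(2*m)) + 0) = 6*((37 + m)/(2*m) + 0) = 6*((37 + m)/(2*m)) = 3*(37 + m)/m)
-19402 - k(-166) = -19402 - (3 + 111/(-166)) = -19402 - (3 + 111*(-1/166)) = -19402 - (3 - 111/166) = -19402 - 1*387/166 = -19402 - 387/166 = -3221119/166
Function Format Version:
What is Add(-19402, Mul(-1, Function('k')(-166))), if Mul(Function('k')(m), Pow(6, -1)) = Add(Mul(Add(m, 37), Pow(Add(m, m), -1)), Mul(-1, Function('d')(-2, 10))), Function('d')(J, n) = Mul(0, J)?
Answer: Rational(-3221119, 166) ≈ -19404.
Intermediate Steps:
Function('d')(J, n) = 0
Function('k')(m) = Mul(3, Pow(m, -1), Add(37, m)) (Function('k')(m) = Mul(6, Add(Mul(Add(m, 37), Pow(Add(m, m), -1)), Mul(-1, 0))) = Mul(6, Add(Mul(Add(37, m), Pow(Mul(2, m), -1)), 0)) = Mul(6, Add(Mul(Add(37, m), Mul(Rational(1, 2), Pow(m, -1))), 0)) = Mul(6, Add(Mul(Rational(1, 2), Pow(m, -1), Add(37, m)), 0)) = Mul(6, Mul(Rational(1, 2), Pow(m, -1), Add(37, m))) = Mul(3, Pow(m, -1), Add(37, m)))
Add(-19402, Mul(-1, Function('k')(-166))) = Add(-19402, Mul(-1, Add(3, Mul(111, Pow(-166, -1))))) = Add(-19402, Mul(-1, Add(3, Mul(111, Rational(-1, 166))))) = Add(-19402, Mul(-1, Add(3, Rational(-111, 166)))) = Add(-19402, Mul(-1, Rational(387, 166))) = Add(-19402, Rational(-387, 166)) = Rational(-3221119, 166)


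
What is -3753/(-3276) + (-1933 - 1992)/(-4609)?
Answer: 3350653/1677676 ≈ 1.9972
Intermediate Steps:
-3753/(-3276) + (-1933 - 1992)/(-4609) = -3753*(-1/3276) - 3925*(-1/4609) = 417/364 + 3925/4609 = 3350653/1677676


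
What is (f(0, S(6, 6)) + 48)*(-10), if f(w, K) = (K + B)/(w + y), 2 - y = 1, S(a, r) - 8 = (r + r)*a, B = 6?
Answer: -1340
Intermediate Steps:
S(a, r) = 8 + 2*a*r (S(a, r) = 8 + (r + r)*a = 8 + (2*r)*a = 8 + 2*a*r)
y = 1 (y = 2 - 1*1 = 2 - 1 = 1)
f(w, K) = (6 + K)/(1 + w) (f(w, K) = (K + 6)/(w + 1) = (6 + K)/(1 + w))
(f(0, S(6, 6)) + 48)*(-10) = ((6 + (8 + 2*6*6))/(1 + 0) + 48)*(-10) = ((6 + (8 + 72))/1 + 48)*(-10) = (1*(6 + 80) + 48)*(-10) = (1*86 + 48)*(-10) = (86 + 48)*(-10) = 134*(-10) = -1340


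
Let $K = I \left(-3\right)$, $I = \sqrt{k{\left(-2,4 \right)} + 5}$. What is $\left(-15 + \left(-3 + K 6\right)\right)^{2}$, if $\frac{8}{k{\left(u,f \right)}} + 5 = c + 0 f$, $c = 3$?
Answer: $1296$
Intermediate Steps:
$k{\left(u,f \right)} = -4$ ($k{\left(u,f \right)} = \frac{8}{-5 + \left(3 + 0 f\right)} = \frac{8}{-5 + \left(3 + 0\right)} = \frac{8}{-5 + 3} = \frac{8}{-2} = 8 \left(- \frac{1}{2}\right) = -4$)
$I = 1$ ($I = \sqrt{-4 + 5} = \sqrt{1} = 1$)
$K = -3$ ($K = 1 \left(-3\right) = -3$)
$\left(-15 + \left(-3 + K 6\right)\right)^{2} = \left(-15 - 21\right)^{2} = \left(-36\right)^{2} = 1296$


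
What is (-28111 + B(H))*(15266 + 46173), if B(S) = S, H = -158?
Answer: -1736819091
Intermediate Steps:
(-28111 + B(H))*(15266 + 46173) = (-28111 - 158)*(15266 + 46173) = -28269*61439 = -1736819091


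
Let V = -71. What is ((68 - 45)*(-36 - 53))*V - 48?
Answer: 145289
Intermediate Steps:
((68 - 45)*(-36 - 53))*V - 48 = ((68 - 45)*(-36 - 53))*(-71) - 48 = (23*(-89))*(-71) - 48 = -2047*(-71) - 48 = 145337 - 48 = 145289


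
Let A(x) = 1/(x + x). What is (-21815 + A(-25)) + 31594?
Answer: 488949/50 ≈ 9779.0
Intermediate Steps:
A(x) = 1/(2*x)
(-21815 + A(-25)) + 31594 = (-21815 + (½)/(-25)) + 31594 = (-21815 + (½)*(-1/25)) + 31594 = (-21815 - 1/50) + 31594 = -1090751/50 + 31594 = 488949/50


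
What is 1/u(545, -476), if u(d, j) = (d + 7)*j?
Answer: -1/262752 ≈ -3.8059e-6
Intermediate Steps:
u(d, j) = j*(7 + d) (u(d, j) = (7 + d)*j = j*(7 + d))
1/u(545, -476) = 1/(-476*(7 + 545)) = 1/(-476*552) = 1/(-262752) = -1/262752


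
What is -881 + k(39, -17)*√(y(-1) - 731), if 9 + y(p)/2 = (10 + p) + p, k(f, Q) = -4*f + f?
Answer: -881 - 117*I*√733 ≈ -881.0 - 3167.7*I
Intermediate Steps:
k(f, Q) = -3*f
y(p) = 2 + 4*p (y(p) = -18 + 2*((10 + p) + p) = -18 + 2*(10 + 2*p) = -18 + (20 + 4*p) = 2 + 4*p)
-881 + k(39, -17)*√(y(-1) - 731) = -881 + (-3*39)*√((2 + 4*(-1)) - 731) = -881 - 117*√((2 - 4) - 731) = -881 - 117*√(-2 - 731) = -881 - 117*I*√733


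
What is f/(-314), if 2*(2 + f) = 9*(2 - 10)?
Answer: 19/157 ≈ 0.12102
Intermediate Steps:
f = -38 (f = -2 + (9*(2 - 10))/2 = -2 + (9*(-8))/2 = -2 + (½)*(-72) = -2 - 36 = -38)
f/(-314) = -38/(-314) = -38*(-1/314) = 19/157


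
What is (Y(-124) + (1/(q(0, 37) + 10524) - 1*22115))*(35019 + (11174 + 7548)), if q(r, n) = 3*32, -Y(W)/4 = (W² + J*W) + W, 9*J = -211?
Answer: -18025812292733/3540 ≈ -5.0920e+9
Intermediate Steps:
J = -211/9 (J = (⅑)*(-211) = -211/9 ≈ -23.444)
Y(W) = -4*W² + 808*W/9 (Y(W) = -4*((W² - 211*W/9) + W) = -4*(W² - 202*W/9) = -4*W² + 808*W/9)
q(r, n) = 96
(Y(-124) + (1/(q(0, 37) + 10524) - 1*22115))*(35019 + (11174 + 7548)) = ((4/9)*(-124)*(202 - 9*(-124)) + (1/(96 + 10524) - 1*22115))*(35019 + (11174 + 7548)) = ((4/9)*(-124)*(202 + 1116) + (1/10620 - 22115))*(35019 + 18722) = ((4/9)*(-124)*1318 + (1/10620 - 22115))*53741 = (-653728/9 - 234861299/10620)*53741 = -335420113/3540*53741 = -18025812292733/3540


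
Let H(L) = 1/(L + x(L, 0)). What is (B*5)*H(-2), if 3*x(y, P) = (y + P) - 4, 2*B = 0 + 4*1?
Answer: -5/2 ≈ -2.5000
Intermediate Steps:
B = 2 (B = (0 + 4*1)/2 = (0 + 4)/2 = (½)*4 = 2)
x(y, P) = -4/3 + P/3 + y/3 (x(y, P) = ((y + P) - 4)/3 = ((P + y) - 4)/3 = (-4 + P + y)/3 = -4/3 + P/3 + y/3)
H(L) = 1/(-4/3 + 4*L/3) (H(L) = 1/(L + (-4/3 + (⅓)*0 + L/3)) = 1/(L + (-4/3 + 0 + L/3)) = 1/(L + (-4/3 + L/3)) = 1/(-4/3 + 4*L/3))
(B*5)*H(-2) = (2*5)*(3/(4*(-1 - 2))) = 10*((¾)/(-3)) = 10*((¾)*(-⅓)) = 10*(-¼) = -5/2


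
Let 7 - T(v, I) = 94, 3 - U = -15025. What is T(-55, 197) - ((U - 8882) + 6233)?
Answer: -12466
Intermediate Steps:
U = 15028 (U = 3 - 1*(-15025) = 3 + 15025 = 15028)
T(v, I) = -87 (T(v, I) = 7 - 1*94 = 7 - 94 = -87)
T(-55, 197) - ((U - 8882) + 6233) = -87 - ((15028 - 8882) + 6233) = -87 - (6146 + 6233) = -87 - 1*12379 = -87 - 12379 = -12466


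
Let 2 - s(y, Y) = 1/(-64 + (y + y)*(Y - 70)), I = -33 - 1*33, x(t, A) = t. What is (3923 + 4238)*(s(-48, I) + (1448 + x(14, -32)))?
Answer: 155224562207/12992 ≈ 1.1948e+7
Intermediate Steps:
I = -66 (I = -33 - 33 = -66)
s(y, Y) = 2 - 1/(-64 + 2*y*(-70 + Y)) (s(y, Y) = 2 - 1/(-64 + (y + y)*(Y - 70)) = 2 - 1/(-64 + (2*y)*(-70 + Y)) = 2 - 1/(-64 + 2*y*(-70 + Y)))
(3923 + 4238)*(s(-48, I) + (1448 + x(14, -32))) = (3923 + 4238)*((129 + 280*(-48) - 4*(-66)*(-48))/(2*(32 + 70*(-48) - 1*(-66)*(-48))) + (1448 + 14)) = 8161*((129 - 13440 - 12672)/(2*(32 - 3360 - 3168)) + 1462) = 8161*((½)*(-25983)/(-6496) + 1462) = 8161*((½)*(-1/6496)*(-25983) + 1462) = 8161*(25983/12992 + 1462) = 8161*(19020287/12992) = 155224562207/12992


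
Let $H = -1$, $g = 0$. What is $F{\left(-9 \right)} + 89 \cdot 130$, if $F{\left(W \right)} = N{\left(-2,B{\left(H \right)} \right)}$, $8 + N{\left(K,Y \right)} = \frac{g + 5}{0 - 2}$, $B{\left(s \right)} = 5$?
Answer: $\frac{23119}{2} \approx 11560.0$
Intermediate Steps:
$N{\left(K,Y \right)} = - \frac{21}{2}$ ($N{\left(K,Y \right)} = -8 + \frac{0 + 5}{0 - 2} = -8 + \frac{5}{-2} = -8 + 5 \left(- \frac{1}{2}\right) = -8 - \frac{5}{2} = - \frac{21}{2}$)
$F{\left(W \right)} = - \frac{21}{2}$
$F{\left(-9 \right)} + 89 \cdot 130 = - \frac{21}{2} + 89 \cdot 130 = - \frac{21}{2} + 11570 = \frac{23119}{2}$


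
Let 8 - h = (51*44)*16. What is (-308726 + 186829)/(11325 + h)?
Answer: 121897/24571 ≈ 4.9610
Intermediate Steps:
h = -35896 (h = 8 - 51*44*16 = 8 - 2244*16 = 8 - 1*35904 = 8 - 35904 = -35896)
(-308726 + 186829)/(11325 + h) = (-308726 + 186829)/(11325 - 35896) = -121897/(-24571) = -121897*(-1/24571) = 121897/24571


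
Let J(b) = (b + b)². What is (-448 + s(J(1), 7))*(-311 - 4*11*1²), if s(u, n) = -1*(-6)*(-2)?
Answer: 163300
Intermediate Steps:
J(b) = 4*b² (J(b) = (2*b)² = 4*b²)
s(u, n) = -12 (s(u, n) = 6*(-2) = -12)
(-448 + s(J(1), 7))*(-311 - 4*11*1²) = (-448 - 12)*(-311 - 4*11*1²) = -460*(-311 - 44*1) = -460*(-311 - 44) = -460*(-355) = 163300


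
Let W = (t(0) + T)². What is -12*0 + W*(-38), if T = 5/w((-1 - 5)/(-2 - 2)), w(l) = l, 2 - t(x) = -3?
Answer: -23750/9 ≈ -2638.9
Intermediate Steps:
t(x) = 5 (t(x) = 2 - 1*(-3) = 2 + 3 = 5)
T = 10/3 (T = 5/(((-1 - 5)/(-2 - 2))) = 5/((-6/(-4))) = 5/((-6*(-¼))) = 5/(3/2) = 5*(⅔) = 10/3 ≈ 3.3333)
W = 625/9 (W = (5 + 10/3)² = (25/3)² = 625/9 ≈ 69.444)
-12*0 + W*(-38) = -12*0 + (625/9)*(-38) = 0 - 23750/9 = -23750/9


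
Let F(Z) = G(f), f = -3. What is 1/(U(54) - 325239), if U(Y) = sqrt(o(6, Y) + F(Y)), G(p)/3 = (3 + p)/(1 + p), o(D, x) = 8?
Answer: -325239/105780407113 - 2*sqrt(2)/105780407113 ≈ -3.0747e-6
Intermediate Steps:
G(p) = 3*(3 + p)/(1 + p) (G(p) = 3*((3 + p)/(1 + p)) = 3*(3 + p)/(1 + p))
F(Z) = 0 (F(Z) = 3*(3 - 3)/(1 - 3) = 3*0/(-2) = 3*(-1/2)*0 = 0)
U(Y) = 2*sqrt(2) (U(Y) = sqrt(8 + 0) = sqrt(8) = 2*sqrt(2))
1/(U(54) - 325239) = 1/(2*sqrt(2) - 325239) = 1/(-325239 + 2*sqrt(2))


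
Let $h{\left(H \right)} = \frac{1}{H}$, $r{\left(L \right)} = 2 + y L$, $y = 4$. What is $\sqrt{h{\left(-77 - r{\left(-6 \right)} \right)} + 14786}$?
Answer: $\frac{\sqrt{44727595}}{55} \approx 121.6$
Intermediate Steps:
$r{\left(L \right)} = 2 + 4 L$
$\sqrt{h{\left(-77 - r{\left(-6 \right)} \right)} + 14786} = \sqrt{\frac{1}{-77 - \left(2 + 4 \left(-6\right)\right)} + 14786} = \sqrt{\frac{1}{-77 - \left(2 - 24\right)} + 14786} = \sqrt{\frac{1}{-77 - -22} + 14786} = \sqrt{\frac{1}{-77 + 22} + 14786} = \sqrt{\frac{1}{-55} + 14786} = \sqrt{- \frac{1}{55} + 14786} = \sqrt{\frac{813229}{55}} = \frac{\sqrt{44727595}}{55}$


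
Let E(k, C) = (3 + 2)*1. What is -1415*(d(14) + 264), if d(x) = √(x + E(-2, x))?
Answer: -373560 - 1415*√19 ≈ -3.7973e+5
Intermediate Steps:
E(k, C) = 5 (E(k, C) = 5*1 = 5)
d(x) = √(5 + x) (d(x) = √(x + 5) = √(5 + x))
-1415*(d(14) + 264) = -1415*(√(5 + 14) + 264) = -1415*(√19 + 264) = -1415*(264 + √19) = -373560 - 1415*√19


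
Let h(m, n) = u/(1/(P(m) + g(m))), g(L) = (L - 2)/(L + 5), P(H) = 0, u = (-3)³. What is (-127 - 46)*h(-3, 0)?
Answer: -23355/2 ≈ -11678.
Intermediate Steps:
u = -27
g(L) = (-2 + L)/(5 + L)
h(m, n) = -27*(-2 + m)/(5 + m)
(-127 - 46)*h(-3, 0) = (-127 - 46)*(27*(2 - 1*(-3))/(5 - 3)) = -4671*(2 + 3)/2 = -4671*5/2 = -173*135/2 = -23355/2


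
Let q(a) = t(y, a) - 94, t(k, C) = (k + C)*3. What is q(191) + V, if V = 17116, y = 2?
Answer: 17601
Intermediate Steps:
t(k, C) = 3*C + 3*k (t(k, C) = (C + k)*3 = 3*C + 3*k)
q(a) = -88 + 3*a (q(a) = (3*a + 3*2) - 94 = (3*a + 6) - 94 = (6 + 3*a) - 94 = -88 + 3*a)
q(191) + V = (-88 + 3*191) + 17116 = (-88 + 573) + 17116 = 485 + 17116 = 17601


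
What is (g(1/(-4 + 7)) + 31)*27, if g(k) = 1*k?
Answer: 846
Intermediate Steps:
g(k) = k
(g(1/(-4 + 7)) + 31)*27 = (1/(-4 + 7) + 31)*27 = (1/3 + 31)*27 = (⅓ + 31)*27 = (94/3)*27 = 846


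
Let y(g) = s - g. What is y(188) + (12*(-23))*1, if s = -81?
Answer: -545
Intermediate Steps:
y(g) = -81 - g
y(188) + (12*(-23))*1 = (-81 - 1*188) + (12*(-23))*1 = (-81 - 188) - 276*1 = -269 - 276 = -545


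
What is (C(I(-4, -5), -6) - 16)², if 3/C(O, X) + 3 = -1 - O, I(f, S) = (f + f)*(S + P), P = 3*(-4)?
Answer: 5031049/19600 ≈ 256.69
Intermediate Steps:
P = -12
I(f, S) = 2*f*(-12 + S) (I(f, S) = (f + f)*(S - 12) = (2*f)*(-12 + S) = 2*f*(-12 + S))
C(O, X) = 3/(-4 - O) (C(O, X) = 3/(-3 + (-1 - O)) = 3/(-4 - O))
(C(I(-4, -5), -6) - 16)² = (-3/(4 + 2*(-4)*(-12 - 5)) - 16)² = (-3/(4 + 2*(-4)*(-17)) - 16)² = (-3/(4 + 136) - 16)² = (-3/140 - 16)² = (-2243/140)² = 5031049/19600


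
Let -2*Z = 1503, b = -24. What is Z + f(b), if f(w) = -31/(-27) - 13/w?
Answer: -161959/216 ≈ -749.81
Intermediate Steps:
Z = -1503/2 (Z = -½*1503 = -1503/2 ≈ -751.50)
f(w) = 31/27 - 13/w (f(w) = -31*(-1/27) - 13/w = 31/27 - 13/w)
Z + f(b) = -1503/2 + (31/27 - 13/(-24)) = -1503/2 + (31/27 - 13*(-1/24)) = -1503/2 + (31/27 + 13/24) = -1503/2 + 365/216 = -161959/216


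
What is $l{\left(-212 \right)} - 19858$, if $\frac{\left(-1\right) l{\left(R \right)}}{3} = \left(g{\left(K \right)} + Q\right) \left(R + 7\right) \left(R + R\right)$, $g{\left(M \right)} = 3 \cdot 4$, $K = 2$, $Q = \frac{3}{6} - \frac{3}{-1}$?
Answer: $-4061638$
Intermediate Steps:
$Q = \frac{7}{2}$ ($Q = 3 \cdot \frac{1}{6} - -3 = \frac{1}{2} + 3 = \frac{7}{2} \approx 3.5$)
$g{\left(M \right)} = 12$
$l{\left(R \right)} = - 93 R \left(7 + R\right)$ ($l{\left(R \right)} = - 3 \left(12 + \frac{7}{2}\right) \left(R + 7\right) \left(R + R\right) = - 3 \frac{31 \left(7 + R\right) 2 R}{2} = - 3 \frac{31 \cdot 2 R \left(7 + R\right)}{2} = - 3 \cdot 31 R \left(7 + R\right) = - 93 R \left(7 + R\right)$)
$l{\left(-212 \right)} - 19858 = \left(-93\right) \left(-212\right) \left(7 - 212\right) - 19858 = \left(-93\right) \left(-212\right) \left(-205\right) - 19858 = -4041780 - 19858 = -4061638$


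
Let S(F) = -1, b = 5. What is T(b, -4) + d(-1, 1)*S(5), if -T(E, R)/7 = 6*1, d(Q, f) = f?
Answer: -43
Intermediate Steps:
T(E, R) = -42
T(b, -4) + d(-1, 1)*S(5) = -42 + 1*(-1) = -42 - 1 = -43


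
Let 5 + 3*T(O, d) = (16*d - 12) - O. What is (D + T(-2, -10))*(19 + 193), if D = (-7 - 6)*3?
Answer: -61904/3 ≈ -20635.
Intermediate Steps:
T(O, d) = -17/3 - O/3 + 16*d/3 (T(O, d) = -5/3 + ((16*d - 12) - O)/3 = -5/3 + ((-12 + 16*d) - O)/3 = -5/3 + (-12 - O + 16*d)/3 = -5/3 + (-4 - O/3 + 16*d/3) = -17/3 - O/3 + 16*d/3)
D = -39 (D = -13*3 = -39)
(D + T(-2, -10))*(19 + 193) = (-39 + (-17/3 - ⅓*(-2) + (16/3)*(-10)))*(19 + 193) = (-39 + (-17/3 + ⅔ - 160/3))*212 = (-39 - 175/3)*212 = -292/3*212 = -61904/3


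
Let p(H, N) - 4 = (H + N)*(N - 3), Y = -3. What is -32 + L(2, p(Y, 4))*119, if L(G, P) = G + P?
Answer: 801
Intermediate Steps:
p(H, N) = 4 + (-3 + N)*(H + N) (p(H, N) = 4 + (H + N)*(N - 3) = 4 + (H + N)*(-3 + N) = 4 + (-3 + N)*(H + N))
-32 + L(2, p(Y, 4))*119 = -32 + (2 + (4 + 4² - 3*(-3) - 3*4 - 3*4))*119 = -32 + (2 + (4 + 16 + 9 - 12 - 12))*119 = -32 + (2 + 5)*119 = -32 + 7*119 = -32 + 833 = 801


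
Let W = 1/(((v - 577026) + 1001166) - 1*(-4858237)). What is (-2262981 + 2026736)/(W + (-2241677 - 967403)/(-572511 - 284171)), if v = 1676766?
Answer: -704219477272649935/11166223737561 ≈ -63067.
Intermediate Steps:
W = 1/6959143 (W = 1/(((1676766 - 577026) + 1001166) - 1*(-4858237)) = 1/((1099740 + 1001166) + 4858237) = 1/(2100906 + 4858237) = 1/6959143 ≈ 1.4370e-7)
(-2262981 + 2026736)/(W + (-2241677 - 967403)/(-572511 - 284171)) = (-2262981 + 2026736)/(1/6959143 + (-2241677 - 967403)/(-572511 - 284171)) = -236245/(1/6959143 - 3209080/(-856682)) = -236245/(1/6959143 - 3209080*(-1/856682)) = -236245/(1/6959143 + 1604540/428341) = -236245/11166223737561/2980886271763 = -236245*2980886271763/11166223737561 = -704219477272649935/11166223737561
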